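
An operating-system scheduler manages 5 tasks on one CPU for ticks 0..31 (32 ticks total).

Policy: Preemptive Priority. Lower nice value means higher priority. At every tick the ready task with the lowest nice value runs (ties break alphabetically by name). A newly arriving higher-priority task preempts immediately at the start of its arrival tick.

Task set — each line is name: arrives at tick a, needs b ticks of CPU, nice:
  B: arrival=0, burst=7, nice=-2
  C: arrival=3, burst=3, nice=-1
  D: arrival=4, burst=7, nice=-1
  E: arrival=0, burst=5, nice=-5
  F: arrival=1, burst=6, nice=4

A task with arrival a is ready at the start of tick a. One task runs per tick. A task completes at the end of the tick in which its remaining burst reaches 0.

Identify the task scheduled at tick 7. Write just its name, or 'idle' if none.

t=0: ready={B,E} → run E
t=1: ready={B,E,F} → run E
t=2: ready={B,E,F} → run E
t=3: ready={B,C,E,F} → run E
t=4: ready={B,C,D,E,F} → run E
t=5: ready={B,C,D,F} → run B
t=6: ready={B,C,D,F} → run B
t=7: ready={B,C,D,F} → run B
t=8: ready={B,C,D,F} → run B
t=9: ready={B,C,D,F} → run B
t=10: ready={B,C,D,F} → run B
t=11: ready={B,C,D,F} → run B
t=12: ready={C,D,F} → run C
t=13: ready={C,D,F} → run C
t=14: ready={C,D,F} → run C
t=15: ready={D,F} → run D
t=16: ready={D,F} → run D
t=17: ready={D,F} → run D
t=18: ready={D,F} → run D
t=19: ready={D,F} → run D
t=20: ready={D,F} → run D
t=21: ready={D,F} → run D
t=22: ready={F} → run F
t=23: ready={F} → run F
t=24: ready={F} → run F
t=25: ready={F} → run F
t=26: ready={F} → run F
t=27: ready={F} → run F
t=28: (idle)
t=29: (idle)
t=30: (idle)
t=31: (idle)

running at tick 7 = B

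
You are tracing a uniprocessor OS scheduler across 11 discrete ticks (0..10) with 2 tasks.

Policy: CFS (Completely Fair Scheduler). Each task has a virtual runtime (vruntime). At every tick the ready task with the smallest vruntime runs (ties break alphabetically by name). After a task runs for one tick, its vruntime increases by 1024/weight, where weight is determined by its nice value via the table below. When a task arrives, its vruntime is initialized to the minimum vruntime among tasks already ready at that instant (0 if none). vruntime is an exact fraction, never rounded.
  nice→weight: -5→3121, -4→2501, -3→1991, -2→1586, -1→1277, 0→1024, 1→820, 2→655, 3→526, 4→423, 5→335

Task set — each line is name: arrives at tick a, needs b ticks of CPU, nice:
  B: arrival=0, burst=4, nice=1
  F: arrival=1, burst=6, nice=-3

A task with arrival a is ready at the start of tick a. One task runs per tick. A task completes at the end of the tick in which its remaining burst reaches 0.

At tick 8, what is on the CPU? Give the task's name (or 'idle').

running at tick 8 = B

t=0: vr[B=0] → run B
t=1: vr[B=256/205 F=256/205] → run B
t=2: vr[B=512/205 F=256/205] → run F
t=3: vr[B=512/205 F=719616/408155] → run F
t=4: vr[B=512/205 F=929536/408155] → run F
t=5: vr[B=512/205 F=1139456/408155] → run B
t=6: vr[B=768/205 F=1139456/408155] → run F
t=7: vr[B=768/205 F=1349376/408155] → run F
t=8: vr[B=768/205 F=1559296/408155] → run B
t=9: vr[F=1559296/408155] → run F
t=10: (idle)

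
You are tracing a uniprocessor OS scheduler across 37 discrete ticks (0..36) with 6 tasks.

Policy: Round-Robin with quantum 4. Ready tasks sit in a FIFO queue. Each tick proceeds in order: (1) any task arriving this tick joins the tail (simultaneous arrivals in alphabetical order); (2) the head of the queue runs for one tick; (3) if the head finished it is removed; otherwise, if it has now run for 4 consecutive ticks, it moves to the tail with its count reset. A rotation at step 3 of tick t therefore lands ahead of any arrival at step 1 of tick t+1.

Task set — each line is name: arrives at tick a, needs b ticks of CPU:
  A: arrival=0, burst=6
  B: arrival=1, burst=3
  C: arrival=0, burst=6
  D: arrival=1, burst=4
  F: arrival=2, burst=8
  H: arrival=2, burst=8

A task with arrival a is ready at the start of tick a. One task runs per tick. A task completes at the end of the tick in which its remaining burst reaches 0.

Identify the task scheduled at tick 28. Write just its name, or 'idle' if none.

running at tick 28 = F

t=0: queue=[A,C] q_used=0 → run A
t=1: queue=[A,C,B,D] q_used=1 → run A
t=2: queue=[A,C,B,D,F,H] q_used=2 → run A
t=3: queue=[A,C,B,D,F,H] q_used=3 → run A
t=4: queue=[C,B,D,F,H,A] q_used=0 → run C
t=5: queue=[C,B,D,F,H,A] q_used=1 → run C
t=6: queue=[C,B,D,F,H,A] q_used=2 → run C
t=7: queue=[C,B,D,F,H,A] q_used=3 → run C
t=8: queue=[B,D,F,H,A,C] q_used=0 → run B
t=9: queue=[B,D,F,H,A,C] q_used=1 → run B
t=10: queue=[B,D,F,H,A,C] q_used=2 → run B
t=11: queue=[D,F,H,A,C] q_used=0 → run D
t=12: queue=[D,F,H,A,C] q_used=1 → run D
t=13: queue=[D,F,H,A,C] q_used=2 → run D
t=14: queue=[D,F,H,A,C] q_used=3 → run D
t=15: queue=[F,H,A,C] q_used=0 → run F
t=16: queue=[F,H,A,C] q_used=1 → run F
t=17: queue=[F,H,A,C] q_used=2 → run F
t=18: queue=[F,H,A,C] q_used=3 → run F
t=19: queue=[H,A,C,F] q_used=0 → run H
t=20: queue=[H,A,C,F] q_used=1 → run H
t=21: queue=[H,A,C,F] q_used=2 → run H
t=22: queue=[H,A,C,F] q_used=3 → run H
t=23: queue=[A,C,F,H] q_used=0 → run A
t=24: queue=[A,C,F,H] q_used=1 → run A
t=25: queue=[C,F,H] q_used=0 → run C
t=26: queue=[C,F,H] q_used=1 → run C
t=27: queue=[F,H] q_used=0 → run F
t=28: queue=[F,H] q_used=1 → run F
t=29: queue=[F,H] q_used=2 → run F
t=30: queue=[F,H] q_used=3 → run F
t=31: queue=[H] q_used=0 → run H
t=32: queue=[H] q_used=1 → run H
t=33: queue=[H] q_used=2 → run H
t=34: queue=[H] q_used=3 → run H
t=35: (idle)
t=36: (idle)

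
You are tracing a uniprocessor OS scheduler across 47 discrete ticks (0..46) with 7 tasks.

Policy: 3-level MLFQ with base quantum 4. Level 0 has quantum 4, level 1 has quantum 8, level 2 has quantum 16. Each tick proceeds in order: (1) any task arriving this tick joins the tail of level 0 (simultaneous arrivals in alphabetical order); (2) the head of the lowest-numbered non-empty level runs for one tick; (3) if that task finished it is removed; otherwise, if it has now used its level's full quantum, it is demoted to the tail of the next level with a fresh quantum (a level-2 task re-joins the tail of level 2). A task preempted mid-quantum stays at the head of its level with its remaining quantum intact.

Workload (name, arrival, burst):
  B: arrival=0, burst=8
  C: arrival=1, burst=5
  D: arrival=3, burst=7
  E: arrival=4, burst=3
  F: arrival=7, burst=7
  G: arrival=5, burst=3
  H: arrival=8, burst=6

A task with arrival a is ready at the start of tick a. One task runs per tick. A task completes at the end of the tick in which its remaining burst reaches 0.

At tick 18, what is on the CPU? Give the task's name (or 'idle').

t=0: L0/L1/L2 = B/-/- → run B
t=1: L0/L1/L2 = BC/-/- → run B
t=2: L0/L1/L2 = BC/-/- → run B
t=3: L0/L1/L2 = BCD/-/- → run B
t=4: L0/L1/L2 = CDE/B/- → run C
t=5: L0/L1/L2 = CDEG/B/- → run C
t=6: L0/L1/L2 = CDEG/B/- → run C
t=7: L0/L1/L2 = CDEGF/B/- → run C
t=8: L0/L1/L2 = DEGFH/BC/- → run D
t=9: L0/L1/L2 = DEGFH/BC/- → run D
t=10: L0/L1/L2 = DEGFH/BC/- → run D
t=11: L0/L1/L2 = DEGFH/BC/- → run D
t=12: L0/L1/L2 = EGFH/BCD/- → run E
t=13: L0/L1/L2 = EGFH/BCD/- → run E
t=14: L0/L1/L2 = EGFH/BCD/- → run E
t=15: L0/L1/L2 = GFH/BCD/- → run G
t=16: L0/L1/L2 = GFH/BCD/- → run G
t=17: L0/L1/L2 = GFH/BCD/- → run G
t=18: L0/L1/L2 = FH/BCD/- → run F
t=19: L0/L1/L2 = FH/BCD/- → run F
t=20: L0/L1/L2 = FH/BCD/- → run F
t=21: L0/L1/L2 = FH/BCD/- → run F
t=22: L0/L1/L2 = H/BCDF/- → run H
t=23: L0/L1/L2 = H/BCDF/- → run H
t=24: L0/L1/L2 = H/BCDF/- → run H
t=25: L0/L1/L2 = H/BCDF/- → run H
t=26: L0/L1/L2 = -/BCDFH/- → run B
t=27: L0/L1/L2 = -/BCDFH/- → run B
t=28: L0/L1/L2 = -/BCDFH/- → run B
t=29: L0/L1/L2 = -/BCDFH/- → run B
t=30: L0/L1/L2 = -/CDFH/- → run C
t=31: L0/L1/L2 = -/DFH/- → run D
t=32: L0/L1/L2 = -/DFH/- → run D
t=33: L0/L1/L2 = -/DFH/- → run D
t=34: L0/L1/L2 = -/FH/- → run F
t=35: L0/L1/L2 = -/FH/- → run F
t=36: L0/L1/L2 = -/FH/- → run F
t=37: L0/L1/L2 = -/H/- → run H
t=38: L0/L1/L2 = -/H/- → run H
t=39: (idle)
t=40: (idle)
t=41: (idle)
t=42: (idle)
t=43: (idle)
t=44: (idle)
t=45: (idle)
t=46: (idle)

running at tick 18 = F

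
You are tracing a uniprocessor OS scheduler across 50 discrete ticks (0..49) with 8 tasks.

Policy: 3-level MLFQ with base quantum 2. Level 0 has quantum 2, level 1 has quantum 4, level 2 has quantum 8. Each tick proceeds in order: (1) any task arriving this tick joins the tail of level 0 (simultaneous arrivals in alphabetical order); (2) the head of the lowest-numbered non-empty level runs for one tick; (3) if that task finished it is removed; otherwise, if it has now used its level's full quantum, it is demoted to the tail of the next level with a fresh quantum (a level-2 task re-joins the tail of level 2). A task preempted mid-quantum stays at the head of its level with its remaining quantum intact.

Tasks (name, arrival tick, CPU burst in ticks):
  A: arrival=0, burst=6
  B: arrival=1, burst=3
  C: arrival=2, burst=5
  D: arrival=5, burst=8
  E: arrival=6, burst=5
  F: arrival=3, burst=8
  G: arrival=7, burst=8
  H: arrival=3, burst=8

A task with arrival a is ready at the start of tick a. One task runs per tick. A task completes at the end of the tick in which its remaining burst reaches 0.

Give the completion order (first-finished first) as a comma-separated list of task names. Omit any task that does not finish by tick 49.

completion order = A, B, C, E, F, H, D

t=0: L0/L1/L2 = A/-/- → run A
t=1: L0/L1/L2 = AB/-/- → run A
t=2: L0/L1/L2 = BC/A/- → run B
t=3: L0/L1/L2 = BCFH/A/- → run B
t=4: L0/L1/L2 = CFH/AB/- → run C
t=5: L0/L1/L2 = CFHD/AB/- → run C
t=6: L0/L1/L2 = FHDE/ABC/- → run F
t=7: L0/L1/L2 = FHDEG/ABC/- → run F
t=8: L0/L1/L2 = HDEG/ABCF/- → run H
t=9: L0/L1/L2 = HDEG/ABCF/- → run H
t=10: L0/L1/L2 = DEG/ABCFH/- → run D
t=11: L0/L1/L2 = DEG/ABCFH/- → run D
t=12: L0/L1/L2 = EG/ABCFHD/- → run E
t=13: L0/L1/L2 = EG/ABCFHD/- → run E
t=14: L0/L1/L2 = G/ABCFHDE/- → run G
t=15: L0/L1/L2 = G/ABCFHDE/- → run G
t=16: L0/L1/L2 = -/ABCFHDEG/- → run A
t=17: L0/L1/L2 = -/ABCFHDEG/- → run A
t=18: L0/L1/L2 = -/ABCFHDEG/- → run A
t=19: L0/L1/L2 = -/ABCFHDEG/- → run A
t=20: L0/L1/L2 = -/BCFHDEG/- → run B
t=21: L0/L1/L2 = -/CFHDEG/- → run C
t=22: L0/L1/L2 = -/CFHDEG/- → run C
t=23: L0/L1/L2 = -/CFHDEG/- → run C
t=24: L0/L1/L2 = -/FHDEG/- → run F
t=25: L0/L1/L2 = -/FHDEG/- → run F
t=26: L0/L1/L2 = -/FHDEG/- → run F
t=27: L0/L1/L2 = -/FHDEG/- → run F
t=28: L0/L1/L2 = -/HDEG/F → run H
t=29: L0/L1/L2 = -/HDEG/F → run H
t=30: L0/L1/L2 = -/HDEG/F → run H
t=31: L0/L1/L2 = -/HDEG/F → run H
t=32: L0/L1/L2 = -/DEG/FH → run D
t=33: L0/L1/L2 = -/DEG/FH → run D
t=34: L0/L1/L2 = -/DEG/FH → run D
t=35: L0/L1/L2 = -/DEG/FH → run D
t=36: L0/L1/L2 = -/EG/FHD → run E
t=37: L0/L1/L2 = -/EG/FHD → run E
t=38: L0/L1/L2 = -/EG/FHD → run E
t=39: L0/L1/L2 = -/G/FHD → run G
t=40: L0/L1/L2 = -/G/FHD → run G
t=41: L0/L1/L2 = -/G/FHD → run G
t=42: L0/L1/L2 = -/G/FHD → run G
t=43: L0/L1/L2 = -/-/FHDG → run F
t=44: L0/L1/L2 = -/-/FHDG → run F
t=45: L0/L1/L2 = -/-/HDG → run H
t=46: L0/L1/L2 = -/-/HDG → run H
t=47: L0/L1/L2 = -/-/DG → run D
t=48: L0/L1/L2 = -/-/DG → run D
t=49: L0/L1/L2 = -/-/G → run G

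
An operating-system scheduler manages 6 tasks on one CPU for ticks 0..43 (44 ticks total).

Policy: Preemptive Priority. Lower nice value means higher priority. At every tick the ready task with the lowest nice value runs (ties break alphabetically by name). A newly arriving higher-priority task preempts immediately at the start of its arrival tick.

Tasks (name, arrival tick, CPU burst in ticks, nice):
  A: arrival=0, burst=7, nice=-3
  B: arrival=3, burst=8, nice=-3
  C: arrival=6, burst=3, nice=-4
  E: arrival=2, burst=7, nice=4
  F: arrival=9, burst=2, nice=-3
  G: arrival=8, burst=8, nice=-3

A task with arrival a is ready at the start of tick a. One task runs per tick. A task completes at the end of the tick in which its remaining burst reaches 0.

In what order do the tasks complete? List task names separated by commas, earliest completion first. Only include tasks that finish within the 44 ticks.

t=0: ready={A} → run A
t=1: ready={A} → run A
t=2: ready={A,E} → run A
t=3: ready={A,B,E} → run A
t=4: ready={A,B,E} → run A
t=5: ready={A,B,E} → run A
t=6: ready={A,B,C,E} → run C
t=7: ready={A,B,C,E} → run C
t=8: ready={A,B,C,E,G} → run C
t=9: ready={A,B,E,F,G} → run A
t=10: ready={B,E,F,G} → run B
t=11: ready={B,E,F,G} → run B
t=12: ready={B,E,F,G} → run B
t=13: ready={B,E,F,G} → run B
t=14: ready={B,E,F,G} → run B
t=15: ready={B,E,F,G} → run B
t=16: ready={B,E,F,G} → run B
t=17: ready={B,E,F,G} → run B
t=18: ready={E,F,G} → run F
t=19: ready={E,F,G} → run F
t=20: ready={E,G} → run G
t=21: ready={E,G} → run G
t=22: ready={E,G} → run G
t=23: ready={E,G} → run G
t=24: ready={E,G} → run G
t=25: ready={E,G} → run G
t=26: ready={E,G} → run G
t=27: ready={E,G} → run G
t=28: ready={E} → run E
t=29: ready={E} → run E
t=30: ready={E} → run E
t=31: ready={E} → run E
t=32: ready={E} → run E
t=33: ready={E} → run E
t=34: ready={E} → run E
t=35: (idle)
t=36: (idle)
t=37: (idle)
t=38: (idle)
t=39: (idle)
t=40: (idle)
t=41: (idle)
t=42: (idle)
t=43: (idle)

completion order = C, A, B, F, G, E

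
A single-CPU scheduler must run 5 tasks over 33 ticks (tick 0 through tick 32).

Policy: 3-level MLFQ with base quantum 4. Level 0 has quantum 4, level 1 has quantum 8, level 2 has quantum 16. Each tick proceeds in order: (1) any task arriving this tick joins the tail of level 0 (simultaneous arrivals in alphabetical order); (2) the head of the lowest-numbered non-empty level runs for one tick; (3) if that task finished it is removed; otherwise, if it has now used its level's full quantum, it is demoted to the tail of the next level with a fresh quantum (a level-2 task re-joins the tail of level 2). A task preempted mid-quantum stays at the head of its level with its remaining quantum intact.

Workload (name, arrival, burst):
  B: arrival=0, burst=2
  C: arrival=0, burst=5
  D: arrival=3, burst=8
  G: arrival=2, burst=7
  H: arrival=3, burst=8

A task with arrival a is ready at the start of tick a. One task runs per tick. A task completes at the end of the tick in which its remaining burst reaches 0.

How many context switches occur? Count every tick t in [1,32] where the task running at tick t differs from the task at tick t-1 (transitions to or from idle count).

t=0: L0/L1/L2 = BC/-/- → run B
t=1: L0/L1/L2 = BC/-/- → run B
t=2: L0/L1/L2 = CG/-/- → run C
t=3: L0/L1/L2 = CGDH/-/- → run C
t=4: L0/L1/L2 = CGDH/-/- → run C
t=5: L0/L1/L2 = CGDH/-/- → run C
t=6: L0/L1/L2 = GDH/C/- → run G
t=7: L0/L1/L2 = GDH/C/- → run G
t=8: L0/L1/L2 = GDH/C/- → run G
t=9: L0/L1/L2 = GDH/C/- → run G
t=10: L0/L1/L2 = DH/CG/- → run D
t=11: L0/L1/L2 = DH/CG/- → run D
t=12: L0/L1/L2 = DH/CG/- → run D
t=13: L0/L1/L2 = DH/CG/- → run D
t=14: L0/L1/L2 = H/CGD/- → run H
t=15: L0/L1/L2 = H/CGD/- → run H
t=16: L0/L1/L2 = H/CGD/- → run H
t=17: L0/L1/L2 = H/CGD/- → run H
t=18: L0/L1/L2 = -/CGDH/- → run C
t=19: L0/L1/L2 = -/GDH/- → run G
t=20: L0/L1/L2 = -/GDH/- → run G
t=21: L0/L1/L2 = -/GDH/- → run G
t=22: L0/L1/L2 = -/DH/- → run D
t=23: L0/L1/L2 = -/DH/- → run D
t=24: L0/L1/L2 = -/DH/- → run D
t=25: L0/L1/L2 = -/DH/- → run D
t=26: L0/L1/L2 = -/H/- → run H
t=27: L0/L1/L2 = -/H/- → run H
t=28: L0/L1/L2 = -/H/- → run H
t=29: L0/L1/L2 = -/H/- → run H
t=30: (idle)
t=31: (idle)
t=32: (idle)

context switches = 9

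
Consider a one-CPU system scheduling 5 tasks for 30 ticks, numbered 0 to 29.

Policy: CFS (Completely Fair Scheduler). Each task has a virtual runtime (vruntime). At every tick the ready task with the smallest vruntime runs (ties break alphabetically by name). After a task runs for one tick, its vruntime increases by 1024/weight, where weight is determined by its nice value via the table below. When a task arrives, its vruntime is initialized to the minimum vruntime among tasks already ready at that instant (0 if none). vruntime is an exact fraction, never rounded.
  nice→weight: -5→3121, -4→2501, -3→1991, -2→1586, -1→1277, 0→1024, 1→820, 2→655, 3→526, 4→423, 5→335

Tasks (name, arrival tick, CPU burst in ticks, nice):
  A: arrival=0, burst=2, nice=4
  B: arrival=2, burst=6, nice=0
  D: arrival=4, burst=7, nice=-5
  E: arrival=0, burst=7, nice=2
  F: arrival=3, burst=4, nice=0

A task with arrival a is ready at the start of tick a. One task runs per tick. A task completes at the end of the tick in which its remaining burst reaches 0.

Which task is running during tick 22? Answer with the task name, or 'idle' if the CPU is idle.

running at tick 22 = E

t=0: vr[A=0 E=0] → run A
t=1: vr[A=1024/423 E=0] → run E
t=2: vr[A=1024/423 B=1024/655 E=1024/655] → run B
t=3: vr[A=1024/423 B=1679/655 E=1024/655 F=1024/655] → run E
t=4: vr[A=1024/423 B=1679/655 D=1024/655 E=2048/655 F=1024/655] → run D
t=5: vr[A=1024/423 B=1679/655 D=3866624/2044255 E=2048/655 F=1024/655] → run F
t=6: vr[A=1024/423 B=1679/655 D=3866624/2044255 E=2048/655 F=1679/655] → run D
t=7: vr[A=1024/423 B=1679/655 D=4537344/2044255 E=2048/655 F=1679/655] → run D
t=8: vr[A=1024/423 B=1679/655 D=5208064/2044255 E=2048/655 F=1679/655] → run A
t=9: vr[B=1679/655 D=5208064/2044255 E=2048/655 F=1679/655] → run D
t=10: vr[B=1679/655 D=5878784/2044255 E=2048/655 F=1679/655] → run B
t=11: vr[B=2334/655 D=5878784/2044255 E=2048/655 F=1679/655] → run F
t=12: vr[B=2334/655 D=5878784/2044255 E=2048/655 F=2334/655] → run D
t=13: vr[B=2334/655 D=6549504/2044255 E=2048/655 F=2334/655] → run E
t=14: vr[B=2334/655 D=6549504/2044255 E=3072/655 F=2334/655] → run D
t=15: vr[B=2334/655 D=7220224/2044255 E=3072/655 F=2334/655] → run D
t=16: vr[B=2334/655 E=3072/655 F=2334/655] → run B
t=17: vr[B=2989/655 E=3072/655 F=2334/655] → run F
t=18: vr[B=2989/655 E=3072/655 F=2989/655] → run B
t=19: vr[B=3644/655 E=3072/655 F=2989/655] → run F
t=20: vr[B=3644/655 E=3072/655] → run E
t=21: vr[B=3644/655 E=4096/655] → run B
t=22: vr[B=4299/655 E=4096/655] → run E
t=23: vr[B=4299/655 E=1024/131] → run B
t=24: vr[E=1024/131] → run E
t=25: vr[E=6144/655] → run E
t=26: (idle)
t=27: (idle)
t=28: (idle)
t=29: (idle)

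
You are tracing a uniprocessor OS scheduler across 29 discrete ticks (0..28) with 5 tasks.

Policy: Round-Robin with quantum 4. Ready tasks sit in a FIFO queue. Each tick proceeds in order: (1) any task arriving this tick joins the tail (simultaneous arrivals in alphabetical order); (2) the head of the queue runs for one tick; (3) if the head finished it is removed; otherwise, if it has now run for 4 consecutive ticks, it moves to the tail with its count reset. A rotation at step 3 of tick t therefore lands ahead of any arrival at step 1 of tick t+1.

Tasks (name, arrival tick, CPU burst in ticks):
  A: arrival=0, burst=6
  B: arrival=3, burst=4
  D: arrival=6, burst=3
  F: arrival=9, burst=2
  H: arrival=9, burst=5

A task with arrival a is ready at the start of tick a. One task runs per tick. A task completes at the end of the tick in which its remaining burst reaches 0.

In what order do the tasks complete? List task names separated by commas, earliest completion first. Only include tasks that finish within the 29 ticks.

completion order = B, A, D, F, H

t=0: queue=[A] q_used=0 → run A
t=1: queue=[A] q_used=1 → run A
t=2: queue=[A] q_used=2 → run A
t=3: queue=[A,B] q_used=3 → run A
t=4: queue=[B,A] q_used=0 → run B
t=5: queue=[B,A] q_used=1 → run B
t=6: queue=[B,A,D] q_used=2 → run B
t=7: queue=[B,A,D] q_used=3 → run B
t=8: queue=[A,D] q_used=0 → run A
t=9: queue=[A,D,F,H] q_used=1 → run A
t=10: queue=[D,F,H] q_used=0 → run D
t=11: queue=[D,F,H] q_used=1 → run D
t=12: queue=[D,F,H] q_used=2 → run D
t=13: queue=[F,H] q_used=0 → run F
t=14: queue=[F,H] q_used=1 → run F
t=15: queue=[H] q_used=0 → run H
t=16: queue=[H] q_used=1 → run H
t=17: queue=[H] q_used=2 → run H
t=18: queue=[H] q_used=3 → run H
t=19: queue=[H] q_used=0 → run H
t=20: (idle)
t=21: (idle)
t=22: (idle)
t=23: (idle)
t=24: (idle)
t=25: (idle)
t=26: (idle)
t=27: (idle)
t=28: (idle)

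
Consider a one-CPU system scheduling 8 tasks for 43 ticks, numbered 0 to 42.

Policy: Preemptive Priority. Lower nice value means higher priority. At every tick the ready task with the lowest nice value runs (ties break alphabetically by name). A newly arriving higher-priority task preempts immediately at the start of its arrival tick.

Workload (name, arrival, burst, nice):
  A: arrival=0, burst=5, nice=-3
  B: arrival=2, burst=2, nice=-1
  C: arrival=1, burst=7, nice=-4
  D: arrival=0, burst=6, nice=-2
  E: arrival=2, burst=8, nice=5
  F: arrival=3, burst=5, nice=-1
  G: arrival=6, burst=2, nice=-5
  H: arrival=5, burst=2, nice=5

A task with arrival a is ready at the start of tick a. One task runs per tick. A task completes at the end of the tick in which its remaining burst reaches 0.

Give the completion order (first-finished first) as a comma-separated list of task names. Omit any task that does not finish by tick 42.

completion order = G, C, A, D, B, F, E, H

t=0: ready={A,D} → run A
t=1: ready={A,C,D} → run C
t=2: ready={A,B,C,D,E} → run C
t=3: ready={A,B,C,D,E,F} → run C
t=4: ready={A,B,C,D,E,F} → run C
t=5: ready={A,B,C,D,E,F,H} → run C
t=6: ready={A,B,C,D,E,F,G,H} → run G
t=7: ready={A,B,C,D,E,F,G,H} → run G
t=8: ready={A,B,C,D,E,F,H} → run C
t=9: ready={A,B,C,D,E,F,H} → run C
t=10: ready={A,B,D,E,F,H} → run A
t=11: ready={A,B,D,E,F,H} → run A
t=12: ready={A,B,D,E,F,H} → run A
t=13: ready={A,B,D,E,F,H} → run A
t=14: ready={B,D,E,F,H} → run D
t=15: ready={B,D,E,F,H} → run D
t=16: ready={B,D,E,F,H} → run D
t=17: ready={B,D,E,F,H} → run D
t=18: ready={B,D,E,F,H} → run D
t=19: ready={B,D,E,F,H} → run D
t=20: ready={B,E,F,H} → run B
t=21: ready={B,E,F,H} → run B
t=22: ready={E,F,H} → run F
t=23: ready={E,F,H} → run F
t=24: ready={E,F,H} → run F
t=25: ready={E,F,H} → run F
t=26: ready={E,F,H} → run F
t=27: ready={E,H} → run E
t=28: ready={E,H} → run E
t=29: ready={E,H} → run E
t=30: ready={E,H} → run E
t=31: ready={E,H} → run E
t=32: ready={E,H} → run E
t=33: ready={E,H} → run E
t=34: ready={E,H} → run E
t=35: ready={H} → run H
t=36: ready={H} → run H
t=37: (idle)
t=38: (idle)
t=39: (idle)
t=40: (idle)
t=41: (idle)
t=42: (idle)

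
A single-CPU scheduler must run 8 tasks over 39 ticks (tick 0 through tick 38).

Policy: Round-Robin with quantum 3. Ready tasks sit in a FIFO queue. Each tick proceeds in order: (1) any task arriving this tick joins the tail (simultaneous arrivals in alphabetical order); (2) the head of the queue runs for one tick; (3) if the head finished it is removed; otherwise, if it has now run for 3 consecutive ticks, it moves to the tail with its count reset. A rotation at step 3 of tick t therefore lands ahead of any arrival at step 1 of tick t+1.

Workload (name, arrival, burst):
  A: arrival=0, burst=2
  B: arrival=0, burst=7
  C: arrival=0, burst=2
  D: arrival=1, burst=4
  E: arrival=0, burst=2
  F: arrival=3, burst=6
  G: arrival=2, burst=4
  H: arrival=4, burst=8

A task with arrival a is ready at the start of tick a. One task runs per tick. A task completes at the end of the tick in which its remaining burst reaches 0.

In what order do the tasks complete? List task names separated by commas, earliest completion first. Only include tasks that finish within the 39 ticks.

t=0: queue=[A,B,C,E] q_used=0 → run A
t=1: queue=[A,B,C,E,D] q_used=1 → run A
t=2: queue=[B,C,E,D,G] q_used=0 → run B
t=3: queue=[B,C,E,D,G,F] q_used=1 → run B
t=4: queue=[B,C,E,D,G,F,H] q_used=2 → run B
t=5: queue=[C,E,D,G,F,H,B] q_used=0 → run C
t=6: queue=[C,E,D,G,F,H,B] q_used=1 → run C
t=7: queue=[E,D,G,F,H,B] q_used=0 → run E
t=8: queue=[E,D,G,F,H,B] q_used=1 → run E
t=9: queue=[D,G,F,H,B] q_used=0 → run D
t=10: queue=[D,G,F,H,B] q_used=1 → run D
t=11: queue=[D,G,F,H,B] q_used=2 → run D
t=12: queue=[G,F,H,B,D] q_used=0 → run G
t=13: queue=[G,F,H,B,D] q_used=1 → run G
t=14: queue=[G,F,H,B,D] q_used=2 → run G
t=15: queue=[F,H,B,D,G] q_used=0 → run F
t=16: queue=[F,H,B,D,G] q_used=1 → run F
t=17: queue=[F,H,B,D,G] q_used=2 → run F
t=18: queue=[H,B,D,G,F] q_used=0 → run H
t=19: queue=[H,B,D,G,F] q_used=1 → run H
t=20: queue=[H,B,D,G,F] q_used=2 → run H
t=21: queue=[B,D,G,F,H] q_used=0 → run B
t=22: queue=[B,D,G,F,H] q_used=1 → run B
t=23: queue=[B,D,G,F,H] q_used=2 → run B
t=24: queue=[D,G,F,H,B] q_used=0 → run D
t=25: queue=[G,F,H,B] q_used=0 → run G
t=26: queue=[F,H,B] q_used=0 → run F
t=27: queue=[F,H,B] q_used=1 → run F
t=28: queue=[F,H,B] q_used=2 → run F
t=29: queue=[H,B] q_used=0 → run H
t=30: queue=[H,B] q_used=1 → run H
t=31: queue=[H,B] q_used=2 → run H
t=32: queue=[B,H] q_used=0 → run B
t=33: queue=[H] q_used=0 → run H
t=34: queue=[H] q_used=1 → run H
t=35: (idle)
t=36: (idle)
t=37: (idle)
t=38: (idle)

completion order = A, C, E, D, G, F, B, H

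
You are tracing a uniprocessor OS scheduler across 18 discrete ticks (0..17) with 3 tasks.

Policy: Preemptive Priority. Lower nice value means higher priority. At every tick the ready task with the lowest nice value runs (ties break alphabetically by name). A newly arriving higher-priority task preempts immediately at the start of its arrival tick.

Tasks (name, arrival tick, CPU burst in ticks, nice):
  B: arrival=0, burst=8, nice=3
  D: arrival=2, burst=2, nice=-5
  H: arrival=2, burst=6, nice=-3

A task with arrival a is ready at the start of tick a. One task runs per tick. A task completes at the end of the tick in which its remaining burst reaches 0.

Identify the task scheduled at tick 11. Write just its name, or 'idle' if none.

t=0: ready={B} → run B
t=1: ready={B} → run B
t=2: ready={B,D,H} → run D
t=3: ready={B,D,H} → run D
t=4: ready={B,H} → run H
t=5: ready={B,H} → run H
t=6: ready={B,H} → run H
t=7: ready={B,H} → run H
t=8: ready={B,H} → run H
t=9: ready={B,H} → run H
t=10: ready={B} → run B
t=11: ready={B} → run B
t=12: ready={B} → run B
t=13: ready={B} → run B
t=14: ready={B} → run B
t=15: ready={B} → run B
t=16: (idle)
t=17: (idle)

running at tick 11 = B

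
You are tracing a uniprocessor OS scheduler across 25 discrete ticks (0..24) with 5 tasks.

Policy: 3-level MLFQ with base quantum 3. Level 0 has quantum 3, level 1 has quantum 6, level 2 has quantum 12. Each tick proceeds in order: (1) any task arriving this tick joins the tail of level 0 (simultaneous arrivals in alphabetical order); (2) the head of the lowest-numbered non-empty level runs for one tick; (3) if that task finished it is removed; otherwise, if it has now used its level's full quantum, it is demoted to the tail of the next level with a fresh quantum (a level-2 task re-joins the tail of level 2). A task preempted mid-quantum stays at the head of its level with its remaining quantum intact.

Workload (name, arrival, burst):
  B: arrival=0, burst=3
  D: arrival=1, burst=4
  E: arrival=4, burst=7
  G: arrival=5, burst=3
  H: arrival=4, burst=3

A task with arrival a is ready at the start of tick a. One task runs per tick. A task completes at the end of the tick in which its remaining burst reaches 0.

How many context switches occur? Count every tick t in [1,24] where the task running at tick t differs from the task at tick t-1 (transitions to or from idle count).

t=0: L0/L1/L2 = B/-/- → run B
t=1: L0/L1/L2 = BD/-/- → run B
t=2: L0/L1/L2 = BD/-/- → run B
t=3: L0/L1/L2 = D/-/- → run D
t=4: L0/L1/L2 = DEH/-/- → run D
t=5: L0/L1/L2 = DEHG/-/- → run D
t=6: L0/L1/L2 = EHG/D/- → run E
t=7: L0/L1/L2 = EHG/D/- → run E
t=8: L0/L1/L2 = EHG/D/- → run E
t=9: L0/L1/L2 = HG/DE/- → run H
t=10: L0/L1/L2 = HG/DE/- → run H
t=11: L0/L1/L2 = HG/DE/- → run H
t=12: L0/L1/L2 = G/DE/- → run G
t=13: L0/L1/L2 = G/DE/- → run G
t=14: L0/L1/L2 = G/DE/- → run G
t=15: L0/L1/L2 = -/DE/- → run D
t=16: L0/L1/L2 = -/E/- → run E
t=17: L0/L1/L2 = -/E/- → run E
t=18: L0/L1/L2 = -/E/- → run E
t=19: L0/L1/L2 = -/E/- → run E
t=20: (idle)
t=21: (idle)
t=22: (idle)
t=23: (idle)
t=24: (idle)

context switches = 7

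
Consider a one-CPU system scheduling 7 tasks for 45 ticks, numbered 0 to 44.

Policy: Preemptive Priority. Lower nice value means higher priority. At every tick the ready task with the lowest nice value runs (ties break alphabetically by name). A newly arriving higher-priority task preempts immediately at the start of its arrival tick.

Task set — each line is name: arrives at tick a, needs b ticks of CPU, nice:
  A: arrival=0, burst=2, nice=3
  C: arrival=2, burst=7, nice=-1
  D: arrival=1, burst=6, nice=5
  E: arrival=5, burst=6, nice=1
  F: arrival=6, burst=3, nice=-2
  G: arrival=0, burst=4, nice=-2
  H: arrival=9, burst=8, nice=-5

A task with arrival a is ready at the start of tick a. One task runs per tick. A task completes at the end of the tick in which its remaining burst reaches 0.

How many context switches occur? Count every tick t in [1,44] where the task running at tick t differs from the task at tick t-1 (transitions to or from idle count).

context switches = 8

t=0: ready={A,G} → run G
t=1: ready={A,D,G} → run G
t=2: ready={A,C,D,G} → run G
t=3: ready={A,C,D,G} → run G
t=4: ready={A,C,D} → run C
t=5: ready={A,C,D,E} → run C
t=6: ready={A,C,D,E,F} → run F
t=7: ready={A,C,D,E,F} → run F
t=8: ready={A,C,D,E,F} → run F
t=9: ready={A,C,D,E,H} → run H
t=10: ready={A,C,D,E,H} → run H
t=11: ready={A,C,D,E,H} → run H
t=12: ready={A,C,D,E,H} → run H
t=13: ready={A,C,D,E,H} → run H
t=14: ready={A,C,D,E,H} → run H
t=15: ready={A,C,D,E,H} → run H
t=16: ready={A,C,D,E,H} → run H
t=17: ready={A,C,D,E} → run C
t=18: ready={A,C,D,E} → run C
t=19: ready={A,C,D,E} → run C
t=20: ready={A,C,D,E} → run C
t=21: ready={A,C,D,E} → run C
t=22: ready={A,D,E} → run E
t=23: ready={A,D,E} → run E
t=24: ready={A,D,E} → run E
t=25: ready={A,D,E} → run E
t=26: ready={A,D,E} → run E
t=27: ready={A,D,E} → run E
t=28: ready={A,D} → run A
t=29: ready={A,D} → run A
t=30: ready={D} → run D
t=31: ready={D} → run D
t=32: ready={D} → run D
t=33: ready={D} → run D
t=34: ready={D} → run D
t=35: ready={D} → run D
t=36: (idle)
t=37: (idle)
t=38: (idle)
t=39: (idle)
t=40: (idle)
t=41: (idle)
t=42: (idle)
t=43: (idle)
t=44: (idle)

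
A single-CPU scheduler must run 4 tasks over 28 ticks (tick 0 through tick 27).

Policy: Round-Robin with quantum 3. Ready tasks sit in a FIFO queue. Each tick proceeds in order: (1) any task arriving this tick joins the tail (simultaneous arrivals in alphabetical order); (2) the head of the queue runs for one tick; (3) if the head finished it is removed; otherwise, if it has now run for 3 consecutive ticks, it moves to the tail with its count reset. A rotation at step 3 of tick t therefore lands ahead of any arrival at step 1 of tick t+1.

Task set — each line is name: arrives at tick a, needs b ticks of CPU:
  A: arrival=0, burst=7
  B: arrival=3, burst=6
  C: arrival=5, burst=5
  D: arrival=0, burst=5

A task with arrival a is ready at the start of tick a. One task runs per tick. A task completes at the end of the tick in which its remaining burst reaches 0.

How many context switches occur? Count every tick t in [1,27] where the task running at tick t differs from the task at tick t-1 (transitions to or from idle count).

context switches = 9

t=0: queue=[A,D] q_used=0 → run A
t=1: queue=[A,D] q_used=1 → run A
t=2: queue=[A,D] q_used=2 → run A
t=3: queue=[D,A,B] q_used=0 → run D
t=4: queue=[D,A,B] q_used=1 → run D
t=5: queue=[D,A,B,C] q_used=2 → run D
t=6: queue=[A,B,C,D] q_used=0 → run A
t=7: queue=[A,B,C,D] q_used=1 → run A
t=8: queue=[A,B,C,D] q_used=2 → run A
t=9: queue=[B,C,D,A] q_used=0 → run B
t=10: queue=[B,C,D,A] q_used=1 → run B
t=11: queue=[B,C,D,A] q_used=2 → run B
t=12: queue=[C,D,A,B] q_used=0 → run C
t=13: queue=[C,D,A,B] q_used=1 → run C
t=14: queue=[C,D,A,B] q_used=2 → run C
t=15: queue=[D,A,B,C] q_used=0 → run D
t=16: queue=[D,A,B,C] q_used=1 → run D
t=17: queue=[A,B,C] q_used=0 → run A
t=18: queue=[B,C] q_used=0 → run B
t=19: queue=[B,C] q_used=1 → run B
t=20: queue=[B,C] q_used=2 → run B
t=21: queue=[C] q_used=0 → run C
t=22: queue=[C] q_used=1 → run C
t=23: (idle)
t=24: (idle)
t=25: (idle)
t=26: (idle)
t=27: (idle)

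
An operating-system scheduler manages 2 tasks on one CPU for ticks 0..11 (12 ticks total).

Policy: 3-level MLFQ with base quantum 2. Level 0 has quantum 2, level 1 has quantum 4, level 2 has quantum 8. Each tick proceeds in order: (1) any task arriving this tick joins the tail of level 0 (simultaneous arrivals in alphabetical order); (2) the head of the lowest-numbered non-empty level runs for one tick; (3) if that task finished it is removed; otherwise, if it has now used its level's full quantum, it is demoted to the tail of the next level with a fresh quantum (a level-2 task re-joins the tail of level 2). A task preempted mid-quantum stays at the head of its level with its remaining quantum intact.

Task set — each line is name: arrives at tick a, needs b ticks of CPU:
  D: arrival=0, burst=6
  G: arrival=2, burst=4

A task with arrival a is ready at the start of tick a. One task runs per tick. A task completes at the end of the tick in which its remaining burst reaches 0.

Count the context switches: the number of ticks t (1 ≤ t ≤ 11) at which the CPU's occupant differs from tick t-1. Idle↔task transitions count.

context switches = 4

t=0: L0/L1/L2 = D/-/- → run D
t=1: L0/L1/L2 = D/-/- → run D
t=2: L0/L1/L2 = G/D/- → run G
t=3: L0/L1/L2 = G/D/- → run G
t=4: L0/L1/L2 = -/DG/- → run D
t=5: L0/L1/L2 = -/DG/- → run D
t=6: L0/L1/L2 = -/DG/- → run D
t=7: L0/L1/L2 = -/DG/- → run D
t=8: L0/L1/L2 = -/G/- → run G
t=9: L0/L1/L2 = -/G/- → run G
t=10: (idle)
t=11: (idle)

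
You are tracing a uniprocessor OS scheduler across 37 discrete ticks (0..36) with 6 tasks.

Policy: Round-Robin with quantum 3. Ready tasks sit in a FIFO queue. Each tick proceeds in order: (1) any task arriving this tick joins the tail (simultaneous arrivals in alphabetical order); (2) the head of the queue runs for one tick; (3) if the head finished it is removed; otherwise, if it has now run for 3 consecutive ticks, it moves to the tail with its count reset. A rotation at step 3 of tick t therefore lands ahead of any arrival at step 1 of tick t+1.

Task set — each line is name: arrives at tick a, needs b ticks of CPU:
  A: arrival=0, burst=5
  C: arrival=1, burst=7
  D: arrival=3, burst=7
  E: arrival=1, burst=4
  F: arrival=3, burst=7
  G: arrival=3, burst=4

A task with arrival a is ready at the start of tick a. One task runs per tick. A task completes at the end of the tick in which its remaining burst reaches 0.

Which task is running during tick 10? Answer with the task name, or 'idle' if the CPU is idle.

t=0: queue=[A] q_used=0 → run A
t=1: queue=[A,C,E] q_used=1 → run A
t=2: queue=[A,C,E] q_used=2 → run A
t=3: queue=[C,E,A,D,F,G] q_used=0 → run C
t=4: queue=[C,E,A,D,F,G] q_used=1 → run C
t=5: queue=[C,E,A,D,F,G] q_used=2 → run C
t=6: queue=[E,A,D,F,G,C] q_used=0 → run E
t=7: queue=[E,A,D,F,G,C] q_used=1 → run E
t=8: queue=[E,A,D,F,G,C] q_used=2 → run E
t=9: queue=[A,D,F,G,C,E] q_used=0 → run A
t=10: queue=[A,D,F,G,C,E] q_used=1 → run A
t=11: queue=[D,F,G,C,E] q_used=0 → run D
t=12: queue=[D,F,G,C,E] q_used=1 → run D
t=13: queue=[D,F,G,C,E] q_used=2 → run D
t=14: queue=[F,G,C,E,D] q_used=0 → run F
t=15: queue=[F,G,C,E,D] q_used=1 → run F
t=16: queue=[F,G,C,E,D] q_used=2 → run F
t=17: queue=[G,C,E,D,F] q_used=0 → run G
t=18: queue=[G,C,E,D,F] q_used=1 → run G
t=19: queue=[G,C,E,D,F] q_used=2 → run G
t=20: queue=[C,E,D,F,G] q_used=0 → run C
t=21: queue=[C,E,D,F,G] q_used=1 → run C
t=22: queue=[C,E,D,F,G] q_used=2 → run C
t=23: queue=[E,D,F,G,C] q_used=0 → run E
t=24: queue=[D,F,G,C] q_used=0 → run D
t=25: queue=[D,F,G,C] q_used=1 → run D
t=26: queue=[D,F,G,C] q_used=2 → run D
t=27: queue=[F,G,C,D] q_used=0 → run F
t=28: queue=[F,G,C,D] q_used=1 → run F
t=29: queue=[F,G,C,D] q_used=2 → run F
t=30: queue=[G,C,D,F] q_used=0 → run G
t=31: queue=[C,D,F] q_used=0 → run C
t=32: queue=[D,F] q_used=0 → run D
t=33: queue=[F] q_used=0 → run F
t=34: (idle)
t=35: (idle)
t=36: (idle)

running at tick 10 = A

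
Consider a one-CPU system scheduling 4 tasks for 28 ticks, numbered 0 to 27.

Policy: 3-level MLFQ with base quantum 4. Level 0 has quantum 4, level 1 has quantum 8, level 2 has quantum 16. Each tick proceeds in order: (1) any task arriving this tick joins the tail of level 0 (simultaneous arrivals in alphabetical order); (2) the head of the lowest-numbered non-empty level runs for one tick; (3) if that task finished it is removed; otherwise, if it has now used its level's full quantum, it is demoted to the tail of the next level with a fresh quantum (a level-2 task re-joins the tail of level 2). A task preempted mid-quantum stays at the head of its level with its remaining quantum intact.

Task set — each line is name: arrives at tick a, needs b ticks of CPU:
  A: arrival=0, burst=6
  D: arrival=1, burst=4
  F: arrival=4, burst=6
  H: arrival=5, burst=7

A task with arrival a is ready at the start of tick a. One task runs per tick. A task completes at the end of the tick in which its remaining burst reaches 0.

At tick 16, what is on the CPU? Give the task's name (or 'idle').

running at tick 16 = A

t=0: L0/L1/L2 = A/-/- → run A
t=1: L0/L1/L2 = AD/-/- → run A
t=2: L0/L1/L2 = AD/-/- → run A
t=3: L0/L1/L2 = AD/-/- → run A
t=4: L0/L1/L2 = DF/A/- → run D
t=5: L0/L1/L2 = DFH/A/- → run D
t=6: L0/L1/L2 = DFH/A/- → run D
t=7: L0/L1/L2 = DFH/A/- → run D
t=8: L0/L1/L2 = FH/A/- → run F
t=9: L0/L1/L2 = FH/A/- → run F
t=10: L0/L1/L2 = FH/A/- → run F
t=11: L0/L1/L2 = FH/A/- → run F
t=12: L0/L1/L2 = H/AF/- → run H
t=13: L0/L1/L2 = H/AF/- → run H
t=14: L0/L1/L2 = H/AF/- → run H
t=15: L0/L1/L2 = H/AF/- → run H
t=16: L0/L1/L2 = -/AFH/- → run A
t=17: L0/L1/L2 = -/AFH/- → run A
t=18: L0/L1/L2 = -/FH/- → run F
t=19: L0/L1/L2 = -/FH/- → run F
t=20: L0/L1/L2 = -/H/- → run H
t=21: L0/L1/L2 = -/H/- → run H
t=22: L0/L1/L2 = -/H/- → run H
t=23: (idle)
t=24: (idle)
t=25: (idle)
t=26: (idle)
t=27: (idle)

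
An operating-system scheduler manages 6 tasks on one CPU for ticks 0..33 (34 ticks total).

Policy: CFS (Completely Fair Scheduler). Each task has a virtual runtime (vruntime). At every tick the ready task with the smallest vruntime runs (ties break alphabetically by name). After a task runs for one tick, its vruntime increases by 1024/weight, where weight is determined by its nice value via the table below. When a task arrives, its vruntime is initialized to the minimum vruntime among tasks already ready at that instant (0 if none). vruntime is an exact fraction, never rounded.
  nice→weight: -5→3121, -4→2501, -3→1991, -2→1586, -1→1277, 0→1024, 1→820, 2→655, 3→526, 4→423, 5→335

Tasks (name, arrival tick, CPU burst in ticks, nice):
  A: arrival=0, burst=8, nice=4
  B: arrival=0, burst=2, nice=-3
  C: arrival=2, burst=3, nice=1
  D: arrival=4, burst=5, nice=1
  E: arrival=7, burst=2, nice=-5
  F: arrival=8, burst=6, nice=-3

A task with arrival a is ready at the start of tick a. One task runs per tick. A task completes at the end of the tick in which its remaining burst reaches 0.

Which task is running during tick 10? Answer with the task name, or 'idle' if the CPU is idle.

running at tick 10 = F

t=0: vr[A=0 B=0] → run A
t=1: vr[A=1024/423 B=0] → run B
t=2: vr[A=1024/423 B=1024/1991 C=1024/1991] → run B
t=3: vr[A=1024/423 C=1024/1991] → run C
t=4: vr[A=1024/423 C=719616/408155 D=719616/408155] → run C
t=5: vr[A=1024/423 C=1229312/408155 D=719616/408155] → run D
t=6: vr[A=1024/423 C=1229312/408155 D=1229312/408155] → run A
t=7: vr[A=2048/423 C=1229312/408155 D=1229312/408155 E=1229312/408155] → run C
t=8: vr[A=2048/423 D=1229312/408155 E=1229312/408155 F=1229312/408155] → run D
t=9: vr[A=2048/423 D=1739008/408155 E=1229312/408155 F=1229312/408155] → run E
t=10: vr[A=2048/423 D=1739008/408155 E=4254633472/1273851755 F=1229312/408155] → run F
t=11: vr[A=2048/423 D=1739008/408155 E=4254633472/1273851755 F=1439232/408155] → run E
t=12: vr[A=2048/423 D=1739008/408155 F=1439232/408155] → run F
t=13: vr[A=2048/423 D=1739008/408155 F=1649152/408155] → run F
t=14: vr[A=2048/423 D=1739008/408155 F=1859072/408155] → run D
t=15: vr[A=2048/423 D=2248704/408155 F=1859072/408155] → run F
t=16: vr[A=2048/423 D=2248704/408155 F=2068992/408155] → run A
t=17: vr[A=1024/141 D=2248704/408155 F=2068992/408155] → run F
t=18: vr[A=1024/141 D=2248704/408155 F=2278912/408155] → run D
t=19: vr[A=1024/141 D=551680/81631 F=2278912/408155] → run F
t=20: vr[A=1024/141 D=551680/81631] → run D
t=21: vr[A=1024/141] → run A
t=22: vr[A=4096/423] → run A
t=23: vr[A=5120/423] → run A
t=24: vr[A=2048/141] → run A
t=25: vr[A=7168/423] → run A
t=26: (idle)
t=27: (idle)
t=28: (idle)
t=29: (idle)
t=30: (idle)
t=31: (idle)
t=32: (idle)
t=33: (idle)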